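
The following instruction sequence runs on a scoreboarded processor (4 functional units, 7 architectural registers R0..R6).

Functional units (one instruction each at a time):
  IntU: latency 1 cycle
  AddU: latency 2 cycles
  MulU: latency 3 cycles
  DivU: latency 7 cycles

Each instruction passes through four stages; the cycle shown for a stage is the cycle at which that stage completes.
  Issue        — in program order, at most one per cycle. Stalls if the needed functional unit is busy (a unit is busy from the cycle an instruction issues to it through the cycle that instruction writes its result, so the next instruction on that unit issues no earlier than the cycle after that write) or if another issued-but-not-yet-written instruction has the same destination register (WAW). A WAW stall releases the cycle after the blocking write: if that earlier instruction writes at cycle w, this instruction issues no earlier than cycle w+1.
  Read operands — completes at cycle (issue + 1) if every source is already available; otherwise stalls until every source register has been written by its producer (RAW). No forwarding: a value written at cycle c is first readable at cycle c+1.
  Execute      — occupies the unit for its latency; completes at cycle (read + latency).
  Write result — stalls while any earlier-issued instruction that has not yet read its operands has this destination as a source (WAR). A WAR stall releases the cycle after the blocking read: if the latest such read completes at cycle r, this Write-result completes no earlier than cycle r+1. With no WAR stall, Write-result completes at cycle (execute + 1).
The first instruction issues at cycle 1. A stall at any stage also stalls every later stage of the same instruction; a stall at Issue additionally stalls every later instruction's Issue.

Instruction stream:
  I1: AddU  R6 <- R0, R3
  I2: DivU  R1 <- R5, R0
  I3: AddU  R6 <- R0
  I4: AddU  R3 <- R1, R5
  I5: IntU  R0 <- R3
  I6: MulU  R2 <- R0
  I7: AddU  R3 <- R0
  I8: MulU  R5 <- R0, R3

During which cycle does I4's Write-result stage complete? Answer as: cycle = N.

cycle = 15

  I1 | 1 | 2 | 4 | 5
  I2 | 2 | 3 | 10 | 11
  I3 | 6 | 7 | 9 | 10   struct: AddU busy until I1 writes@5
  I4 | 11 | 12 | 14 | 15   struct: AddU busy until I3 writes@10
  I5 | 12 | 16 | 17 | 18   RAW R3: wait I4 write@15
  I6 | 13 | 19 | 22 | 23   RAW R0: wait I5 write@18
  I7 | 16 | 19 | 21 | 22   struct: AddU busy until I4 writes@15 · RAW R0: wait I5 write@18
  I8 | 24 | 25 | 28 | 29   struct: MulU busy until I6 writes@23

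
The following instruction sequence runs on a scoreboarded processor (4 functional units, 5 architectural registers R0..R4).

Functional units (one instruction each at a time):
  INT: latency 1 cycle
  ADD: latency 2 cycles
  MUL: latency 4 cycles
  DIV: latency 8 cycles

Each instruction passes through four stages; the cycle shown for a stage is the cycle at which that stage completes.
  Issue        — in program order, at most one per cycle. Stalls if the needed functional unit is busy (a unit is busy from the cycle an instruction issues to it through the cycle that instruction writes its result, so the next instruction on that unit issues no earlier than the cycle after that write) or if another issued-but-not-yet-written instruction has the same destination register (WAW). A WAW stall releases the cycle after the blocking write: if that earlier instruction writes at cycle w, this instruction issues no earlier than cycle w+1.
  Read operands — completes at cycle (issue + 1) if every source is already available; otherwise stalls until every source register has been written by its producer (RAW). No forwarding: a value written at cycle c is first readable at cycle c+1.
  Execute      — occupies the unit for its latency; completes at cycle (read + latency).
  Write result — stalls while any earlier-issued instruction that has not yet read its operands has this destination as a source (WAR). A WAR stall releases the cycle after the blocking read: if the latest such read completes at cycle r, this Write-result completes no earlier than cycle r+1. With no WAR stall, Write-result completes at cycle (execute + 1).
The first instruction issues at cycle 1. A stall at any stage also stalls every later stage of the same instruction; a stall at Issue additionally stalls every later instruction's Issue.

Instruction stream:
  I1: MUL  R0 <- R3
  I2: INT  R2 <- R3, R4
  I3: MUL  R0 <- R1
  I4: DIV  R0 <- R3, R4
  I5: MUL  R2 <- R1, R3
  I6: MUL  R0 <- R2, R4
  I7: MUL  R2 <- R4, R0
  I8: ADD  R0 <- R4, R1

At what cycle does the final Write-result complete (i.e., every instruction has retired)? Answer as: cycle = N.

cycle = 39

c1: issue I1 (MUL)
c2: I1 read-ops, issue I2 (INT)
c3: I2 read-ops
c4: I2 finished on INT
c5: I2→R2
c6: I1 finished on MUL
c7: I1→R0
c8: issue I3 (MUL)
c9: I3 read-ops
c13: I3 finished on MUL
c14: I3→R0
c15: issue I4 (DIV)
c16: I4 read-ops, issue I5 (MUL)
c17: I5 read-ops
c21: I5 finished on MUL
c22: I5→R2
c24: I4 finished on DIV
c25: I4→R0
c26: issue I6 (MUL)
c27: I6 read-ops
c31: I6 finished on MUL
c32: I6→R0
c33: issue I7 (MUL)
c34: I7 read-ops, issue I8 (ADD)
c35: I8 read-ops
c37: I8 finished on ADD
c38: I7 finished on MUL, I8→R0
c39: I7→R2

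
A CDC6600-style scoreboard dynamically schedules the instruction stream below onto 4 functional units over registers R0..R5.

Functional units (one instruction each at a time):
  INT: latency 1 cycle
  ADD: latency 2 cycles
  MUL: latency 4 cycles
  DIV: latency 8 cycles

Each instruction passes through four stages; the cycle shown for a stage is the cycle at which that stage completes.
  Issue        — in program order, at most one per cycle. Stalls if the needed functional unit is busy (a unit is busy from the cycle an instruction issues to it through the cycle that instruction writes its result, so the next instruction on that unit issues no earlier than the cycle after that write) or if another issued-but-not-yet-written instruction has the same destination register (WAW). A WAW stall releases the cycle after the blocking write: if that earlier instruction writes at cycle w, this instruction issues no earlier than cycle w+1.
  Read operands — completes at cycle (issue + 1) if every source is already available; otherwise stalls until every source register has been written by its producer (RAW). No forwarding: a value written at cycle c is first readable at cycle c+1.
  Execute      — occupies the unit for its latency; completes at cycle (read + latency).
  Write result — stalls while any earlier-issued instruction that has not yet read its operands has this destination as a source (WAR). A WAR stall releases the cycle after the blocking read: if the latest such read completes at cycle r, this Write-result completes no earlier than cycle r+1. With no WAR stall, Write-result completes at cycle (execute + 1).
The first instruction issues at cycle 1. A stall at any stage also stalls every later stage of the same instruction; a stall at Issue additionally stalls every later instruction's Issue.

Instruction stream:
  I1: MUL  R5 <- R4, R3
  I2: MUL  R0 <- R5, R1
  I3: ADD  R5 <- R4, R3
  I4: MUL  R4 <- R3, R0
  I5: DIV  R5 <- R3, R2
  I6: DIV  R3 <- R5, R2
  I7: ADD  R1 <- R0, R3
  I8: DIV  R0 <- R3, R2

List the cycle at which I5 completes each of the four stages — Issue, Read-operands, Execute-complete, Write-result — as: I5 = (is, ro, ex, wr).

I5 = (16, 17, 25, 26)

[1] I1→MUL
[2] I1 RO
[6] I1 EX
[7] I1 WR R5
[8] I2→MUL
[9] I2 RO; I3→ADD
[10] I3 RO
[12] I3 EX
[13] I2 EX; I3 WR R5
[14] I2 WR R0
[15] I4→MUL
[16] I4 RO; I5→DIV
[17] I5 RO
[20] I4 EX
[21] I4 WR R4
[25] I5 EX
[26] I5 WR R5
[27] I6→DIV
[28] I6 RO; I7→ADD
[36] I6 EX
[37] I6 WR R3
[38] I7 RO; I8→DIV
[39] I8 RO
[40] I7 EX
[41] I7 WR R1
[47] I8 EX
[48] I8 WR R0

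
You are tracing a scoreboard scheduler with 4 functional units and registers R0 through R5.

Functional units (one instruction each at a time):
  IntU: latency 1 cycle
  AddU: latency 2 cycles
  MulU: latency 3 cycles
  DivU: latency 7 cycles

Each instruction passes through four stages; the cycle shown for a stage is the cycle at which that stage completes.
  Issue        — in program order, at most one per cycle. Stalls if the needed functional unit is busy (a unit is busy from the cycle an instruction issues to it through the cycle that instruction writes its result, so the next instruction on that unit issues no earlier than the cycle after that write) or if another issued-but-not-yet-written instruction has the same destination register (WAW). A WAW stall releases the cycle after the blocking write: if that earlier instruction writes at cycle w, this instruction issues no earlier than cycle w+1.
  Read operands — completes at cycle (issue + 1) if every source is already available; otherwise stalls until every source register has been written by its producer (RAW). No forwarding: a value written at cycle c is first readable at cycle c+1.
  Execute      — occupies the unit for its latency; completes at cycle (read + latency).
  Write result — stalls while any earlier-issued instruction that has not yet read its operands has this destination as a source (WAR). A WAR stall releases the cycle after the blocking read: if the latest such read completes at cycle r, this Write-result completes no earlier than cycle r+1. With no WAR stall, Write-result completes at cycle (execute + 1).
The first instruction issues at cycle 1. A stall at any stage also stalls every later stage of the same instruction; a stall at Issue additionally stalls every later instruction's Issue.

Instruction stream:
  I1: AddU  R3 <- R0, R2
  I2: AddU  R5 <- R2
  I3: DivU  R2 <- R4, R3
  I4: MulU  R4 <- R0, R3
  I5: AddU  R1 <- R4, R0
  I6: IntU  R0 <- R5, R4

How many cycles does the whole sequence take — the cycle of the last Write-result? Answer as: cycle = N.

1) issue 1, read 2, done 4, write 5
2) issue 6, read 7, done 9, write 10  <struct: AddU busy until I1 writes@5>
3) issue 7, read 8, done 15, write 16
4) issue 8, read 9, done 12, write 13
5) issue 11, read 14, done 16, write 17  <struct: AddU busy until I2 writes@10 / RAW R4: wait I4 write@13>
6) issue 12, read 14, done 15, write 16  <RAW R4: wait I4 write@13>

cycle = 17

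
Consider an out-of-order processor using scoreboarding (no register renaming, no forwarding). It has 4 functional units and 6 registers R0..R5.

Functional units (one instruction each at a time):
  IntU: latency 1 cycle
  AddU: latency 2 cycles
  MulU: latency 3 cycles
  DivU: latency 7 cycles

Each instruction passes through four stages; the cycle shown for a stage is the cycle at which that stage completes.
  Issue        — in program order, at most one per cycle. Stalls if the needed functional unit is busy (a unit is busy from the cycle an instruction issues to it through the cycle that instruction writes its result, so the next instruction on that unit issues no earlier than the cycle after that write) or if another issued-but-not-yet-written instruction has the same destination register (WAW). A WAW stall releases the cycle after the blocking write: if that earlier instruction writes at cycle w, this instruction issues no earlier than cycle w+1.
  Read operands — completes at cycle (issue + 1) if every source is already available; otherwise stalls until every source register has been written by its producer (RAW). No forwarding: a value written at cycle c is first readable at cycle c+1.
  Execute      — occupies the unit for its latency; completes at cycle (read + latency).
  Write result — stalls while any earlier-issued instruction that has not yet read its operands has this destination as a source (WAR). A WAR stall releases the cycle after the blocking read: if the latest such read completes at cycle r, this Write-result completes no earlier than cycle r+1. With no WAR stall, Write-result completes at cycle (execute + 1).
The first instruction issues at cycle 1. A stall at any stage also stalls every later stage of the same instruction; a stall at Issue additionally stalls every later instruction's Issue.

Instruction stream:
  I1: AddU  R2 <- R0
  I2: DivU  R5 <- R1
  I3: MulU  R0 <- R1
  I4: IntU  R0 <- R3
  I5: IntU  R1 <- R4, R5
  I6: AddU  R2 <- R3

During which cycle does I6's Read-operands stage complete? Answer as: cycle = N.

cycle = 15

[1] I1→AddU
[2] I1 RO · I2→DivU
[3] I2 RO · I3→MulU
[4] I1 EX · I3 RO
[5] I1 WR R2
[7] I3 EX
[8] I3 WR R0
[9] I4→IntU
[10] I2 EX · I4 RO
[11] I2 WR R5 · I4 EX
[12] I4 WR R0
[13] I5→IntU
[14] I5 RO · I6→AddU
[15] I5 EX · I6 RO
[16] I5 WR R1
[17] I6 EX
[18] I6 WR R2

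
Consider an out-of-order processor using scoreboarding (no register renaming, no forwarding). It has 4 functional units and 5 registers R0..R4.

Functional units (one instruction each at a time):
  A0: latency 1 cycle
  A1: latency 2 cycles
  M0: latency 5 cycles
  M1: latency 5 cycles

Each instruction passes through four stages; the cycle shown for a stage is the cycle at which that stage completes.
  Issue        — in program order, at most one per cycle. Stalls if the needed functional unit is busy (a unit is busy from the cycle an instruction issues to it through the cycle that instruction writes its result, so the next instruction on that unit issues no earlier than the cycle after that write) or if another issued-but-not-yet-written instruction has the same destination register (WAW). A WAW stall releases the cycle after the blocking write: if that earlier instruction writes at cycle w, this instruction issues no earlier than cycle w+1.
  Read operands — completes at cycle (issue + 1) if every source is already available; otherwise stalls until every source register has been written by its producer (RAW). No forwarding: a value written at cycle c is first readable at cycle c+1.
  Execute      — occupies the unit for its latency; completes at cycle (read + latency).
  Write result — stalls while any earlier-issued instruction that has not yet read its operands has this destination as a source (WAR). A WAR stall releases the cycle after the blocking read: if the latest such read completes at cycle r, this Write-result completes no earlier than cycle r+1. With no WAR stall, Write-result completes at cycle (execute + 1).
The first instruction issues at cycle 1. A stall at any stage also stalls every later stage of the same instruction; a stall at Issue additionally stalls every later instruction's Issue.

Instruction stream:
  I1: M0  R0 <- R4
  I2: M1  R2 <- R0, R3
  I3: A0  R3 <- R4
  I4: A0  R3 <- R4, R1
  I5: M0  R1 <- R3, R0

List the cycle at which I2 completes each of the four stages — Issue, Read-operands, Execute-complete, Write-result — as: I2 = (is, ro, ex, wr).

I2 = (2, 9, 14, 15)

c1: I1 issues→M0
c2: I1 reads; I2 issues→M1
c3: I3 issues→A0
c4: I3 reads
c5: I3 exec-done
c7: I1 exec-done
c8: I1 writes R0
c9: I2 reads
c10: I3 writes R3
c11: I4 issues→A0
c12: I4 reads; I5 issues→M0
c13: I4 exec-done
c14: I2 exec-done; I4 writes R3
c15: I2 writes R2; I5 reads
c20: I5 exec-done
c21: I5 writes R1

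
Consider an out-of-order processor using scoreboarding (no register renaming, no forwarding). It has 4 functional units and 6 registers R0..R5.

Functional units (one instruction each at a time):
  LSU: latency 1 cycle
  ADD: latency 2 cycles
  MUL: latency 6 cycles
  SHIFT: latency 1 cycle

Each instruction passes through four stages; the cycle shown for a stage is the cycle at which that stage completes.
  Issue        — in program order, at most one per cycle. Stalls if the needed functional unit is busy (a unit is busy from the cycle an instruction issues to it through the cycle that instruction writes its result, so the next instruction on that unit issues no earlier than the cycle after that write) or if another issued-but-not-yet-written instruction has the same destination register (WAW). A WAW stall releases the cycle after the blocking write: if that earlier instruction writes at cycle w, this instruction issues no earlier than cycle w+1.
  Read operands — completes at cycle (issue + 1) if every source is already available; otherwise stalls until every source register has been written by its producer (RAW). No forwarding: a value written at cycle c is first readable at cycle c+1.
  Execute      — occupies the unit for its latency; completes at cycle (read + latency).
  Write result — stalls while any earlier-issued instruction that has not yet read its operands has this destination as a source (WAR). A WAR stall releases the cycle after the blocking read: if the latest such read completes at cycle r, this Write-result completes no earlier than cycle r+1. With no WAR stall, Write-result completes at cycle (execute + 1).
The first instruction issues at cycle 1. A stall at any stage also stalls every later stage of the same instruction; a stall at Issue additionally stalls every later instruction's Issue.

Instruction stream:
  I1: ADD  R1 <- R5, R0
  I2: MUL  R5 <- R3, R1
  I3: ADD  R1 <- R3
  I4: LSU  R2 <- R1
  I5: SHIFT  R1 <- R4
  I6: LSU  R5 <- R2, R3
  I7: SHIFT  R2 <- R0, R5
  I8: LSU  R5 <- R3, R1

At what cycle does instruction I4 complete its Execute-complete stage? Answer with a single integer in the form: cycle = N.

cycle = 12

  I1 | 1 | 2 | 4 | 5
  I2 | 2 | 6 | 12 | 13   RAW R1: wait I1 write@5
  I3 | 6 | 7 | 9 | 10   struct: ADD busy until I1 writes@5
  I4 | 7 | 11 | 12 | 13   RAW R1: wait I3 write@10
  I5 | 11 | 12 | 13 | 14   WAW R1: wait I3 write@10
  I6 | 14 | 15 | 16 | 17   struct: LSU busy until I4 writes@13
  I7 | 15 | 18 | 19 | 20   RAW R5: wait I6 write@17
  I8 | 18 | 19 | 20 | 21   struct: LSU busy until I6 writes@17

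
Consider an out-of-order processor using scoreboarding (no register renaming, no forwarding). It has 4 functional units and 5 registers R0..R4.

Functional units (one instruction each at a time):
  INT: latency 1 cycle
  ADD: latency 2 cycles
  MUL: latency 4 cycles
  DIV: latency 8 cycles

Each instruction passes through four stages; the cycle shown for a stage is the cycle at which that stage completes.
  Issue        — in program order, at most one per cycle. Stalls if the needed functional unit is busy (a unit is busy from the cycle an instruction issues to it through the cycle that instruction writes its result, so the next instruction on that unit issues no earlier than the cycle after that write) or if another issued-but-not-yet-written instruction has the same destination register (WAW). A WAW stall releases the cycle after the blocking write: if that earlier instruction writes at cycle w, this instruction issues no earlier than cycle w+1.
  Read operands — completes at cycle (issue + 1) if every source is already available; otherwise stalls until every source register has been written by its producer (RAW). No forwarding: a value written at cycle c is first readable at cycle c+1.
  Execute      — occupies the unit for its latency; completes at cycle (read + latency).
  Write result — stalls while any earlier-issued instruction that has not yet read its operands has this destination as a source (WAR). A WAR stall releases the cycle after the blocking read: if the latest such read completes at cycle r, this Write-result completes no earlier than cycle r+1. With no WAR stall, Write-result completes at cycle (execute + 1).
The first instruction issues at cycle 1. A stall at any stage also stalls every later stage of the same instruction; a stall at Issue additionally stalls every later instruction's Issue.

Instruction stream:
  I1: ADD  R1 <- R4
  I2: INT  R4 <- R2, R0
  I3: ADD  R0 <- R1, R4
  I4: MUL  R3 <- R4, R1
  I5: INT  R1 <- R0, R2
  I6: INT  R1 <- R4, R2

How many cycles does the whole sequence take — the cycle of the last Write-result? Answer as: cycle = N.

1) issue 1, read 2, done 4, write 5
2) issue 2, read 3, done 4, write 5
3) issue 6, read 7, done 9, write 10  <struct: ADD busy until I1 writes@5>
4) issue 7, read 8, done 12, write 13
5) issue 8, read 11, done 12, write 13  <RAW R0: wait I3 write@10>
6) issue 14, read 15, done 16, write 17  <struct: INT busy until I5 writes@13>

cycle = 17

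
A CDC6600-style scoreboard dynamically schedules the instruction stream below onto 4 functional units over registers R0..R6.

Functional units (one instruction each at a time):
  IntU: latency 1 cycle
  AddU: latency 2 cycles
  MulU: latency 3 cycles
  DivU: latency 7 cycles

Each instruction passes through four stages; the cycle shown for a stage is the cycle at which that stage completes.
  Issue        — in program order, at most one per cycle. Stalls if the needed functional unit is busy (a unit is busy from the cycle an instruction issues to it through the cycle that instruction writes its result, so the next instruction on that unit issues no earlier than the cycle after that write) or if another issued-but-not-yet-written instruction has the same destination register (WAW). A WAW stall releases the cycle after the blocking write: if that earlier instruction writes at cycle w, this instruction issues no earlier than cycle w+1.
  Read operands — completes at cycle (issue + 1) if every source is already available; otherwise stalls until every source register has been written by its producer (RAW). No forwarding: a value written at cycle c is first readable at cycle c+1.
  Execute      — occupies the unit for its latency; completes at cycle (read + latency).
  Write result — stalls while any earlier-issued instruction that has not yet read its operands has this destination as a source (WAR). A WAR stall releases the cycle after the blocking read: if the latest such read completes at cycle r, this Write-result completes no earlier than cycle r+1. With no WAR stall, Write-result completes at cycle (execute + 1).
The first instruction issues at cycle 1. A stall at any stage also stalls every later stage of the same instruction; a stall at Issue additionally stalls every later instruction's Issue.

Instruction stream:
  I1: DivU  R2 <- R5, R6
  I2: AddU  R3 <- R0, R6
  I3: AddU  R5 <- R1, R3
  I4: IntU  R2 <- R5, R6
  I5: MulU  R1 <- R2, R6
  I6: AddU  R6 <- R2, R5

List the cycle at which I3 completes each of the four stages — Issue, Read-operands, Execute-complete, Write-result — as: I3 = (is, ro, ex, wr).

[1] I1 issues→DivU
[2] I1 reads | I2 issues→AddU
[3] I2 reads
[5] I2 exec-done
[6] I2 writes R3
[7] I3 issues→AddU
[8] I3 reads
[9] I1 exec-done
[10] I1 writes R2 | I3 exec-done
[11] I3 writes R5 | I4 issues→IntU
[12] I4 reads | I5 issues→MulU
[13] I4 exec-done | I6 issues→AddU
[14] I4 writes R2
[15] I5 reads | I6 reads
[17] I6 exec-done
[18] I5 exec-done | I6 writes R6
[19] I5 writes R1

I3 = (7, 8, 10, 11)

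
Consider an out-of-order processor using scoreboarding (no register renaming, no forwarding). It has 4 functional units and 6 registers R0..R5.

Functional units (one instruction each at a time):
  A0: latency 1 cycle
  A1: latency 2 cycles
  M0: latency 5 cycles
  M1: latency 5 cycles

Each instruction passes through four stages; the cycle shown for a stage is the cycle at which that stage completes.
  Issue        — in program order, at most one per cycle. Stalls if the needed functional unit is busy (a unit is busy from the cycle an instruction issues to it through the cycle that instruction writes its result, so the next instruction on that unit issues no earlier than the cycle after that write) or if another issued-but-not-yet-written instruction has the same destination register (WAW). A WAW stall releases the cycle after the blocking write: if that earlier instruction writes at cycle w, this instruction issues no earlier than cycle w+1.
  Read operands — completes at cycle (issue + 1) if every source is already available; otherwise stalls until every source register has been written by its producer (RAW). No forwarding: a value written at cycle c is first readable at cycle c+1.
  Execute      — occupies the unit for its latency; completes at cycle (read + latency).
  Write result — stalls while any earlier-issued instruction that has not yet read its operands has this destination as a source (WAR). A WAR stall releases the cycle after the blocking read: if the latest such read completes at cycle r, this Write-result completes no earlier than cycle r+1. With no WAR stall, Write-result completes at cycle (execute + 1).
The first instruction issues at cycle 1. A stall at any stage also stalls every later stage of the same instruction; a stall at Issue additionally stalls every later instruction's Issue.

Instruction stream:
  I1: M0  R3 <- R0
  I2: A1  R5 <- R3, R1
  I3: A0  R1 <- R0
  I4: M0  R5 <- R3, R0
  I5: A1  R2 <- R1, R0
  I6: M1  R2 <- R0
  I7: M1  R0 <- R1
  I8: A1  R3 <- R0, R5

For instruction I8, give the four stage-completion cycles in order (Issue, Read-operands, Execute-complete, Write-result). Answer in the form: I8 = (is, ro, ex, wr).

I1  is:1  ro:2  ex:7  wr:8
I2  is:2  ro:9  ex:11  wr:12  — RAW R3: wait I1 write@8
I3  is:3  ro:4  ex:5  wr:10  — WAR R1: wait I2 read@9
I4  is:13  ro:14  ex:19  wr:20  — WAW R5: wait I2 write@12
I5  is:14  ro:15  ex:17  wr:18
I6  is:19  ro:20  ex:25  wr:26  — WAW R2: wait I5 write@18
I7  is:27  ro:28  ex:33  wr:34  — struct: M1 busy until I6 writes@26
I8  is:28  ro:35  ex:37  wr:38  — RAW R0: wait I7 write@34

I8 = (28, 35, 37, 38)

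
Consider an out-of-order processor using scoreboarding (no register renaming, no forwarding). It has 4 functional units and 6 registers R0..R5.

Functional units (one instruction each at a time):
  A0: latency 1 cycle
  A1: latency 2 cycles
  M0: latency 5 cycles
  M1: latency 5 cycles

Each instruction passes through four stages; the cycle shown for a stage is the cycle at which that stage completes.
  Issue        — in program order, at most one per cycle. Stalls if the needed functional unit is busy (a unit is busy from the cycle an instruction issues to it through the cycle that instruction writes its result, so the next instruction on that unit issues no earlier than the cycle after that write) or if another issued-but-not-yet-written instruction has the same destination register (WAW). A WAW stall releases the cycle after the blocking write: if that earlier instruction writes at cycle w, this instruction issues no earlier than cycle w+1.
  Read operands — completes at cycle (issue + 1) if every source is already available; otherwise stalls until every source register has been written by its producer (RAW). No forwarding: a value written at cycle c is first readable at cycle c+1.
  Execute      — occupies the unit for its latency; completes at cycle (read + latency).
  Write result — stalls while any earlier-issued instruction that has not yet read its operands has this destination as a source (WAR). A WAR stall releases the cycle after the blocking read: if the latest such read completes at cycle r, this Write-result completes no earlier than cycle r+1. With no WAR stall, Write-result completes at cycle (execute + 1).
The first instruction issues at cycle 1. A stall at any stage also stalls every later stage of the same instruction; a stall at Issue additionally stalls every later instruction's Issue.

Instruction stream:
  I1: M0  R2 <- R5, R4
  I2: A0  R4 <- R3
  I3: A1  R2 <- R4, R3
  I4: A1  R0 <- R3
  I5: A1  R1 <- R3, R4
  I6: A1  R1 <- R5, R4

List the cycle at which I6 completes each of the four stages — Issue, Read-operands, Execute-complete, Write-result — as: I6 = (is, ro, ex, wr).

  I1 | 1 | 2 | 7 | 8
  I2 | 2 | 3 | 4 | 5
  I3 | 9 | 10 | 12 | 13   WAW R2: wait I1 write@8
  I4 | 14 | 15 | 17 | 18   struct: A1 busy until I3 writes@13
  I5 | 19 | 20 | 22 | 23   struct: A1 busy until I4 writes@18
  I6 | 24 | 25 | 27 | 28   struct: A1 busy until I5 writes@23

I6 = (24, 25, 27, 28)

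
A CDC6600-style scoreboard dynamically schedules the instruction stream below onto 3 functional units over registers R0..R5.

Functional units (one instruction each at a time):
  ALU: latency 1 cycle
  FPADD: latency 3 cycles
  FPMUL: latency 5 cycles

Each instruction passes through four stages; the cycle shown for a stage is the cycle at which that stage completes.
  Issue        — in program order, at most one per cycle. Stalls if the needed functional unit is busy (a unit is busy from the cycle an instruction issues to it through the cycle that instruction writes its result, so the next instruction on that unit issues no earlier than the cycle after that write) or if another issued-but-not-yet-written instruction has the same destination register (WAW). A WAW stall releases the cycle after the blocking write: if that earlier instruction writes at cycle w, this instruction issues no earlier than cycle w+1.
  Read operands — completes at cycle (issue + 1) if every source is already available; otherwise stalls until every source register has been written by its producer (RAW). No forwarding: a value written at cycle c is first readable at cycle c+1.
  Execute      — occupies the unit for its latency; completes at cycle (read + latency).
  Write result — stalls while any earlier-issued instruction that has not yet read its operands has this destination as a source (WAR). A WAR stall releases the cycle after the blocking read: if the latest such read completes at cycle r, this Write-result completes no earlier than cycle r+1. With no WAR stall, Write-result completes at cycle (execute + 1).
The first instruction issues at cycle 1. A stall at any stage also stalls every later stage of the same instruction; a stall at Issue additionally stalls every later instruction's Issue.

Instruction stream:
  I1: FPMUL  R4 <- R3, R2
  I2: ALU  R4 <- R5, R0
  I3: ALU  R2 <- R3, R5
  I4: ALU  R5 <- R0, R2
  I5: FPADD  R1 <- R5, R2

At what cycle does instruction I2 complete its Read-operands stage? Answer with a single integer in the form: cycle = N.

cycle = 10

t=1  issue I1 (FPMUL)
t=2  I1 read-ops
t=7  I1 finished on FPMUL
t=8  I1→R4
t=9  issue I2 (ALU)
t=10  I2 read-ops
t=11  I2 finished on ALU
t=12  I2→R4
t=13  issue I3 (ALU)
t=14  I3 read-ops
t=15  I3 finished on ALU
t=16  I3→R2
t=17  issue I4 (ALU)
t=18  I4 read-ops; issue I5 (FPADD)
t=19  I4 finished on ALU
t=20  I4→R5
t=21  I5 read-ops
t=24  I5 finished on FPADD
t=25  I5→R1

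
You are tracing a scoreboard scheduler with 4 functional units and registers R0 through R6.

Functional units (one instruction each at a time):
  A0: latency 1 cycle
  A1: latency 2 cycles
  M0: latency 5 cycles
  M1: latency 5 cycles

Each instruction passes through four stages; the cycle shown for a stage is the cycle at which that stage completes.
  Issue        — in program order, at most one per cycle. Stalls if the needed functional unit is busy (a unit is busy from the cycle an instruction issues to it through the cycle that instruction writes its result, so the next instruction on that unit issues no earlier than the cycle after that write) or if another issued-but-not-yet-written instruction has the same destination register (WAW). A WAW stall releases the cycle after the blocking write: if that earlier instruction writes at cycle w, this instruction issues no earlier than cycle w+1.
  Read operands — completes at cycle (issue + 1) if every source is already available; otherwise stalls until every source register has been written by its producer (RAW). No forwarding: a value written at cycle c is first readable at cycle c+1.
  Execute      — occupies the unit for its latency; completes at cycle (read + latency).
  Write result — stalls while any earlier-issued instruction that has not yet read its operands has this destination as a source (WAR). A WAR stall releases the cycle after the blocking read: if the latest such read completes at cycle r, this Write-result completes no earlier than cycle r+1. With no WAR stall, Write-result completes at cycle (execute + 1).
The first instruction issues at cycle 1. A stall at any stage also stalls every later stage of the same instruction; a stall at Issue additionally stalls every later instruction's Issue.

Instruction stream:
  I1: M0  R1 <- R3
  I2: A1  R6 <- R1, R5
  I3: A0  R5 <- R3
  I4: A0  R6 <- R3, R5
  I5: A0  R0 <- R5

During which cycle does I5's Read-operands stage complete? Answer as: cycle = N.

1) issue 1, read 2, done 7, write 8
2) issue 2, read 9, done 11, write 12  <RAW R1: wait I1 write@8>
3) issue 3, read 4, done 5, write 10  <WAR R5: wait I2 read@9>
4) issue 13, read 14, done 15, write 16  <WAW R6: wait I2 write@12>
5) issue 17, read 18, done 19, write 20  <struct: A0 busy until I4 writes@16>

cycle = 18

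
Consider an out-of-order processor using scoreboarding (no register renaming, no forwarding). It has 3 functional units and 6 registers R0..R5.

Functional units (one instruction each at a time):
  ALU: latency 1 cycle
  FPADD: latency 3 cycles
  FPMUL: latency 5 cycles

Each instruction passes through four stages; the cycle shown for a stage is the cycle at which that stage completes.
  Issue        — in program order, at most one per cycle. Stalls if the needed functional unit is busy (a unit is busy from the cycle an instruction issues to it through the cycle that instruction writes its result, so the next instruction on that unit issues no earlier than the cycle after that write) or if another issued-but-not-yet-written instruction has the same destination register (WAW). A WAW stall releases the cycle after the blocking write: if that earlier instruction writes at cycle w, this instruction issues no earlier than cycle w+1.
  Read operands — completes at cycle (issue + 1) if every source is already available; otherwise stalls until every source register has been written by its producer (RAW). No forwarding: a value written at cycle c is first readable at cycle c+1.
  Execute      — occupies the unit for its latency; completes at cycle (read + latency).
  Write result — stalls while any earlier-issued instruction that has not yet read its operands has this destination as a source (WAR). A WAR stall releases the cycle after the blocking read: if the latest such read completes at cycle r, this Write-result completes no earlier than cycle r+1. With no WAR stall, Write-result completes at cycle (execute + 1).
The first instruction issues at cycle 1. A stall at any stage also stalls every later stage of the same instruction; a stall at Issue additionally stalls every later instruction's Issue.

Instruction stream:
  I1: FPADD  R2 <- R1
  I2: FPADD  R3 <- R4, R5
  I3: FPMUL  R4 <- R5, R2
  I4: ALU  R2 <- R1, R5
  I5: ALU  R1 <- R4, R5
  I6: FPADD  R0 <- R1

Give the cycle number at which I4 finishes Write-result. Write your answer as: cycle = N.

cycle = 12

1) issue 1, read 2, done 5, write 6
2) issue 7, read 8, done 11, write 12  <struct: FPADD busy until I1 writes@6>
3) issue 8, read 9, done 14, write 15
4) issue 9, read 10, done 11, write 12
5) issue 13, read 16, done 17, write 18  <struct: ALU busy until I4 writes@12 / RAW R4: wait I3 write@15>
6) issue 14, read 19, done 22, write 23  <RAW R1: wait I5 write@18>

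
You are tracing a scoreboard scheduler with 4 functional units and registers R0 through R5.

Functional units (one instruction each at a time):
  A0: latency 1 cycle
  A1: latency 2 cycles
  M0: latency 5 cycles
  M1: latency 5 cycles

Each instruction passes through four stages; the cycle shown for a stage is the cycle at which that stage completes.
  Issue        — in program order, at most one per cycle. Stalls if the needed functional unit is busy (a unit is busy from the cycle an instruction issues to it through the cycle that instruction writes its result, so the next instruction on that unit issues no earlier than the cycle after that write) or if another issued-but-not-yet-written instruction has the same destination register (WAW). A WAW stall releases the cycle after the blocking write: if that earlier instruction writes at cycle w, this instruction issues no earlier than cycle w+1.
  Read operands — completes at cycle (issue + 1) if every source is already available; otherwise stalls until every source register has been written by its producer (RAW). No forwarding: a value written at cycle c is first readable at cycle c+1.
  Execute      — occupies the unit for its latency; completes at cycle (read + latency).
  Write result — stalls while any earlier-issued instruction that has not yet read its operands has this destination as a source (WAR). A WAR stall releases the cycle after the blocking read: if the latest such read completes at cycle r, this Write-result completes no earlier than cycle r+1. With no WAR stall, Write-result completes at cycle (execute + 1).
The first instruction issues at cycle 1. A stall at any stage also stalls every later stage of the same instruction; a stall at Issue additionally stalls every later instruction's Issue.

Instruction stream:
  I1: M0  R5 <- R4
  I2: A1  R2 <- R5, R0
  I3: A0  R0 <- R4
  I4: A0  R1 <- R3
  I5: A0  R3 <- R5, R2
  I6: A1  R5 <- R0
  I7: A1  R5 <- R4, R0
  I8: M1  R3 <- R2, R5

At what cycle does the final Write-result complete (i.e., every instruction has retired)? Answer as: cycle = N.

I1  is:1  ro:2  ex:7  wr:8
I2  is:2  ro:9  ex:11  wr:12  — RAW R5: wait I1 write@8
I3  is:3  ro:4  ex:5  wr:10  — WAR R0: wait I2 read@9
I4  is:11  ro:12  ex:13  wr:14  — struct: A0 busy until I3 writes@10
I5  is:15  ro:16  ex:17  wr:18  — struct: A0 busy until I4 writes@14
I6  is:16  ro:17  ex:19  wr:20
I7  is:21  ro:22  ex:24  wr:25  — struct: A1 busy until I6 writes@20
I8  is:22  ro:26  ex:31  wr:32  — RAW R5: wait I7 write@25

cycle = 32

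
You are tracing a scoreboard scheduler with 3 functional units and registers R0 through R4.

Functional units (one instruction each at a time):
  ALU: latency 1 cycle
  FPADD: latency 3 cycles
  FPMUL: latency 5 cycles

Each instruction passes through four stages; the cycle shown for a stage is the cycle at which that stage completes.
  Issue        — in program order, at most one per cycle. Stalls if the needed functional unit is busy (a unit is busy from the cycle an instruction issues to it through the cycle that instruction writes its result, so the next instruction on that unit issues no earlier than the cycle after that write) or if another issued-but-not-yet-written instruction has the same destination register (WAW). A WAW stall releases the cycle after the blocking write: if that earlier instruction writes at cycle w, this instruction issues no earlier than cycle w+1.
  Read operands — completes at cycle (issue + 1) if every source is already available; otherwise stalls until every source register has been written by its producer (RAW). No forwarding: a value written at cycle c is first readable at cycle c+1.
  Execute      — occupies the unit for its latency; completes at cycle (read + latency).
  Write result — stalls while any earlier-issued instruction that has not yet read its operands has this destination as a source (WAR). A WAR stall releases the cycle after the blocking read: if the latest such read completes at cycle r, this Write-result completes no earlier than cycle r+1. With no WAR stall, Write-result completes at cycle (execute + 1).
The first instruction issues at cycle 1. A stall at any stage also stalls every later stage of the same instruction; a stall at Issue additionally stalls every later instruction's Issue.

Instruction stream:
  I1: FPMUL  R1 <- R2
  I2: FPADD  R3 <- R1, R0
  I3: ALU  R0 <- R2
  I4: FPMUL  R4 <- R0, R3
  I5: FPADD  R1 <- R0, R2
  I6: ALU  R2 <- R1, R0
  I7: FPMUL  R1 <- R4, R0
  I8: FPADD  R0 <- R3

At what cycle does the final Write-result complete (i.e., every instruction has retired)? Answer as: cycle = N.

  I1 | 1 | 2 | 7 | 8
  I2 | 2 | 9 | 12 | 13   RAW R1: wait I1 write@8
  I3 | 3 | 4 | 5 | 10   WAR R0: wait I2 read@9
  I4 | 9 | 14 | 19 | 20   struct: FPMUL busy until I1 writes@8 · RAW R3: wait I2 write@13
  I5 | 14 | 15 | 18 | 19   struct: FPADD busy until I2 writes@13
  I6 | 15 | 20 | 21 | 22   RAW R1: wait I5 write@19
  I7 | 21 | 22 | 27 | 28   struct: FPMUL busy until I4 writes@20
  I8 | 22 | 23 | 26 | 27

cycle = 28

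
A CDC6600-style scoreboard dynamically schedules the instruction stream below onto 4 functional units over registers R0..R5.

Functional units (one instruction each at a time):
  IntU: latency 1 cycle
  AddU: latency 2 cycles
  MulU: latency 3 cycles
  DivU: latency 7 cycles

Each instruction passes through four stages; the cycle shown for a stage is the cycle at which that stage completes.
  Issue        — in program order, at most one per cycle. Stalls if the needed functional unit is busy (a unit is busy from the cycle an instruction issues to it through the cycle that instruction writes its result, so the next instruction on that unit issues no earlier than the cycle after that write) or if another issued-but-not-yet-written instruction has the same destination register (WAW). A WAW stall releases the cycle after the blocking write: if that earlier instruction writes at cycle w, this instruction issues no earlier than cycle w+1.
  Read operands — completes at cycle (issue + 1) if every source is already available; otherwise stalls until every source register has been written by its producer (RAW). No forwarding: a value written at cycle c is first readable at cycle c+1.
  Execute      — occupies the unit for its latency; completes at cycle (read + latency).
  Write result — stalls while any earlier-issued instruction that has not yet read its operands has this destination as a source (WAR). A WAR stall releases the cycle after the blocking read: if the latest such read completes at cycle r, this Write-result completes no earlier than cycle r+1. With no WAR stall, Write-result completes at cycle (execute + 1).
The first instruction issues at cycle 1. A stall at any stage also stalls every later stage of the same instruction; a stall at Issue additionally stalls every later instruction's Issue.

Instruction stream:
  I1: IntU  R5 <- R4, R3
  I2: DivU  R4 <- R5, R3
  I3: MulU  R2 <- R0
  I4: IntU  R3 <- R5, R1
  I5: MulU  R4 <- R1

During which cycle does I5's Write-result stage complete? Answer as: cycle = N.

cycle = 19

I1 -> (1, 2, 3, 4)
I2 -> (2, 5, 12, 13)  // RAW R5: wait I1 write@4
I3 -> (3, 4, 7, 8)
I4 -> (5, 6, 7, 8)  // struct: IntU busy until I1 writes@4
I5 -> (14, 15, 18, 19)  // WAW R4: wait I2 write@13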